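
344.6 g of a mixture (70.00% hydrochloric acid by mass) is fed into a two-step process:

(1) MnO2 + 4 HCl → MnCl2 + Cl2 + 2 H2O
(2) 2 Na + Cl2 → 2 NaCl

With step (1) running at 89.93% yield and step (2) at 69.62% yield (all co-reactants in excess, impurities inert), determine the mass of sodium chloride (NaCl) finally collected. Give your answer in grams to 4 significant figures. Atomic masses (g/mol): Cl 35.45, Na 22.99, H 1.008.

Pure HCl = 344.6 × 0.7000 = 241.22 g.
M(HCl) = 1.008 + 35.45 = 36.458 g/mol.
M(NaCl) = 22.99 + 35.45 = 58.44 g/mol.
n(HCl) = 241.22 / 36.458 = 6.6164 mol.
Step 1 (HCl:Cl2 = 4:1): theoretical n(Cl2) = 1.6541 mol; at 89.93% yield, n(Cl2) = 1.4875 mol.
Step 2 (Cl2:NaCl = 1:2): theoretical n(NaCl) = 2.9751 mol, so theoretical mass = 2.9751 × 58.44 = 173.86 g.
At 69.62% yield, actual mass of NaCl = 173.86 × 0.6962 = 121.04 g.

121.0 g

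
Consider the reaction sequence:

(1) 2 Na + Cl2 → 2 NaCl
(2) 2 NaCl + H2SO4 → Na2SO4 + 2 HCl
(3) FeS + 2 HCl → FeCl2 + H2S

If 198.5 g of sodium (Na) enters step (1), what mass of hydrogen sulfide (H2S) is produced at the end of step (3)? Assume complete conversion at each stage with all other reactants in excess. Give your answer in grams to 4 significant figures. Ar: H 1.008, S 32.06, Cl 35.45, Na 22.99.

M(Na) = 22.99 g/mol.
M(H2S) = 2(1.008) + 32.06 = 34.076 g/mol.
n(Na) = 198.5 / 22.99 = 8.6342 mol.
Reaction (1): Na→NaCl ratio 2:2 ⇒ n(NaCl) = 8.6342 mol.
Reaction (2): NaCl→HCl ratio 2:2 ⇒ n(HCl) = 8.6342 mol.
Reaction (3): HCl→H2S ratio 2:1 ⇒ n(H2S) = 4.3171 mol.
Mass of H2S = 4.3171 × 34.076 = 147.11 g.

147.1 g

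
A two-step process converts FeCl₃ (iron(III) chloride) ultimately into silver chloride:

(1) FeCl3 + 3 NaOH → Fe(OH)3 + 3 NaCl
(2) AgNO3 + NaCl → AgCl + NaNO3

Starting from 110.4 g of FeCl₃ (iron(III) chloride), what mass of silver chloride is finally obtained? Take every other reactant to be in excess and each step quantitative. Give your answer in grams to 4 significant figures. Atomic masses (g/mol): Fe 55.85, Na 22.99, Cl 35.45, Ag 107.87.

M(FeCl3) = 55.85 + 3(35.45) = 162.20 g/mol.
M(AgCl) = 107.87 + 35.45 = 143.32 g/mol.
n(FeCl3) = 110.40 / 162.20 = 0.68064 mol.
Step 1 gives a 1:3 ratio of FeCl3 to NaCl, so n(NaCl) = 2.0419 mol.
In step 2 the NaCl:AgCl ratio is 1:1, so n(AgCl) = 2.0419 mol.
Mass of AgCl = 2.0419 × 143.32 = 292.65 g.

292.6 g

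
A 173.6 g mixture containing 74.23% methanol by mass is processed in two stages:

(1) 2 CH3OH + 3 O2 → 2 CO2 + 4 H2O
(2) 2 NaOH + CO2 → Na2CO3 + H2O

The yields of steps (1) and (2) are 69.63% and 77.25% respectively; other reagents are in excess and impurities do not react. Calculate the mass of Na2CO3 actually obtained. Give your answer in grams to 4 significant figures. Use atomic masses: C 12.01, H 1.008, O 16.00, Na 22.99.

229.3 g

Pure CH3OH = 173.6 × 0.7423 = 128.86 g.
M(CH3OH) = 12.01 + 4(1.008) + 16.00 = 32.042 g/mol.
M(Na2CO3) = 2(22.99) + 12.01 + 3(16.00) = 105.99 g/mol.
n(CH3OH) = 128.86 / 32.042 = 4.0217 mol.
Step 1 (CH3OH:CO2 = 2:2): theoretical n(CO2) = 4.0217 mol; at 69.63% yield, n(CO2) = 2.8003 mol.
Step 2 (CO2:Na2CO3 = 1:1): theoretical n(Na2CO3) = 2.8003 mol, so theoretical mass = 2.8003 × 105.99 = 296.80 g.
At 77.25% yield, actual mass of Na2CO3 = 296.80 × 0.7725 = 229.28 g.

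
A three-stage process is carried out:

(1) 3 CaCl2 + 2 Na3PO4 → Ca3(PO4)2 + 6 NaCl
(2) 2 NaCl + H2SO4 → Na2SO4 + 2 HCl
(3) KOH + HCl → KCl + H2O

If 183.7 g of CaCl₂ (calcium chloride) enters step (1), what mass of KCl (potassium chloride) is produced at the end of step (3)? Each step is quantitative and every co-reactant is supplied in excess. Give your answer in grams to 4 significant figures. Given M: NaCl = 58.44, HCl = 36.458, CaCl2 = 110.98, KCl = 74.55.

246.8 g

n(CaCl2) = 183.7 / 110.98 = 1.6553 mol.
Reaction (1): CaCl2→NaCl ratio 3:6 ⇒ n(NaCl) = 3.3105 mol.
Reaction (2): NaCl→HCl ratio 2:2 ⇒ n(HCl) = 3.3105 mol.
Reaction (3): HCl→KCl ratio 1:1 ⇒ n(KCl) = 3.3105 mol.
Mass of KCl = 3.3105 × 74.55 = 246.80 g.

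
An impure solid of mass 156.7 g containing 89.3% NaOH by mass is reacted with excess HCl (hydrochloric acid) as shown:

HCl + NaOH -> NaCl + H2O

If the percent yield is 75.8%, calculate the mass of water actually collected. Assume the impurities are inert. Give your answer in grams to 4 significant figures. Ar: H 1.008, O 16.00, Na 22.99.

Pure NaOH available = 156.7 g × 0.893 = 139.93 g.
M(NaOH) = 22.99 + 16.00 + 1.008 = 39.998 g/mol.
M(H2O) = 2(1.008) + 16.00 = 18.016 g/mol.
n(NaOH) = 139.93 g / 39.998 g/mol = 3.4985 mol.
From the equation the NaOH:H2O mole ratio is 1:1, so n(H2O) = 3.4985 × 1/1 = 3.4985 mol.
Mass of H2O = 3.4985 mol × 18.016 g/mol = 63.029 g.
Actual mass collected = 63.029 g × 0.758 = 47.776 g.

47.78 g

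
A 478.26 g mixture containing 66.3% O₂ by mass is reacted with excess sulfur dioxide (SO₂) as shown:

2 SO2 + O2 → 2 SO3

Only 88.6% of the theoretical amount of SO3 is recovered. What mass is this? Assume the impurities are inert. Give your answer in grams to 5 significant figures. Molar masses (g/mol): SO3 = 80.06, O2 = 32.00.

1405.7 g

Pure O2 available = 478.26 g × 0.663 = 317.086 g.
n(O2) = 317.086 g / 32.00 g/mol = 9.90895 mol.
From the equation the O2:SO3 mole ratio is 1:2, so n(SO3) = 9.90895 × 2/1 = 19.8179 mol.
Mass of SO3 = 19.8179 mol × 80.06 g/mol = 1586.62 g.
Actual mass collected = 1586.62 g × 0.886 = 1405.75 g.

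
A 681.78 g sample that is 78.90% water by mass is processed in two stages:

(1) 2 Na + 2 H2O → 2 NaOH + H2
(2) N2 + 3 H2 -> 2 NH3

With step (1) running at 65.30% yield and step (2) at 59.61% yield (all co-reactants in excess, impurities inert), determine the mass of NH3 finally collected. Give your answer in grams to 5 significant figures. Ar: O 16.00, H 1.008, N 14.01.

65.992 g

Pure H2O = 681.78 × 0.7890 = 537.924 g.
M(H2O) = 2(1.008) + 16.00 = 18.016 g/mol.
M(NH3) = 14.01 + 3(1.008) = 17.034 g/mol.
n(H2O) = 537.924 / 18.016 = 29.8581 mol.
Step 1 (H2O:H2 = 2:1): theoretical n(H2) = 14.9291 mol; at 65.30% yield, n(H2) = 9.74869 mol.
Step 2 (H2:NH3 = 3:2): theoretical n(NH3) = 6.49912 mol, so theoretical mass = 6.49912 × 17.034 = 110.706 g.
At 59.61% yield, actual mass of NH3 = 110.706 × 0.5961 = 65.9919 g.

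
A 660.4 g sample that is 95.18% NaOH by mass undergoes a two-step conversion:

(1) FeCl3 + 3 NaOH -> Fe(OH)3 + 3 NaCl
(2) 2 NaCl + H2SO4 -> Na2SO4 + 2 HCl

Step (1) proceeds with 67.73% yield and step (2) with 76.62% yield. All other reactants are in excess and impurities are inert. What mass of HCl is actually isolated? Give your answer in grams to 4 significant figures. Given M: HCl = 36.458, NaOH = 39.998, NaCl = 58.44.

297.3 g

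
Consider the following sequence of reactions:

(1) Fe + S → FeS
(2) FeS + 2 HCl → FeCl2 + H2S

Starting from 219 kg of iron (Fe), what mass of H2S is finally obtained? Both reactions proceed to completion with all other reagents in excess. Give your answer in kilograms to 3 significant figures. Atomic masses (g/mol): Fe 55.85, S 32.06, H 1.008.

M(Fe) = 55.85 g/mol.
M(H2S) = 2(1.008) + 32.06 = 34.076 g/mol.
219 kg = 219000 g.
n(Fe) = 219000 / 55.85 = 3921 mol.
Step 1 gives a 1:1 ratio of Fe to FeS, so n(FeS) = 3921 mol.
In step 2 the FeS:H2S ratio is 1:1, so n(H2S) = 3921 mol.
Mass of H2S = 3921 × 34.076 = 133600 g = 134 kg.

134 kg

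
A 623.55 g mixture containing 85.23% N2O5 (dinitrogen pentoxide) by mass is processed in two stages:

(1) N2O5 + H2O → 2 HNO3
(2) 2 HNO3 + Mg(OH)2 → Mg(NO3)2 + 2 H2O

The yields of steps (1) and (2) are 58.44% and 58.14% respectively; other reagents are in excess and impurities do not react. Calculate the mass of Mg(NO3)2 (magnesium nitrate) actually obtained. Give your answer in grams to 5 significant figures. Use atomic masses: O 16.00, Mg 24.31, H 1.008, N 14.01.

Pure N2O5 = 623.55 × 0.8523 = 531.452 g.
M(N2O5) = 2(14.01) + 5(16.00) = 108.02 g/mol.
M(Mg(NO3)2) = 24.31 + 2(14.01) + 6(16.00) = 148.33 g/mol.
n(N2O5) = 531.452 / 108.02 = 4.91994 mol.
Step 1 (N2O5:HNO3 = 1:2): theoretical n(HNO3) = 9.83988 mol; at 58.44% yield, n(HNO3) = 5.75042 mol.
Step 2 (HNO3:Mg(NO3)2 = 2:1): theoretical n(Mg(NO3)2) = 2.87521 mol, so theoretical mass = 2.87521 × 148.33 = 426.480 g.
At 58.14% yield, actual mass of Mg(NO3)2 = 426.480 × 0.5814 = 247.956 g.

247.96 g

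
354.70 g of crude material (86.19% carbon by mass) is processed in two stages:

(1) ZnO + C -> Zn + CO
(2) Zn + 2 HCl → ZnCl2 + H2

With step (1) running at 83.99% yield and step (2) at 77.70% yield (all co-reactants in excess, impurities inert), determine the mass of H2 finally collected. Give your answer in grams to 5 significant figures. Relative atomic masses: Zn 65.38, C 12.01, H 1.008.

Pure C = 354.70 × 0.8619 = 305.716 g.
M(C) = 12.01 g/mol.
M(H2) = 2(1.008) = 2.016 g/mol.
n(C) = 305.716 / 12.01 = 25.4551 mol.
Step 1 (C:Zn = 1:1): theoretical n(Zn) = 25.4551 mol; at 83.99% yield, n(Zn) = 21.3798 mol.
Step 2 (Zn:H2 = 1:1): theoretical n(H2) = 21.3798 mol, so theoretical mass = 21.3798 × 2.016 = 43.1016 g.
At 77.70% yield, actual mass of H2 = 43.1016 × 0.7770 = 33.4899 g.

33.490 g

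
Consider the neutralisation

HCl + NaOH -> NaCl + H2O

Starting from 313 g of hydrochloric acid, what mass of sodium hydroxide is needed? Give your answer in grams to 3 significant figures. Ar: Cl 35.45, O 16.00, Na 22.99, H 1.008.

343 g

M(HCl) = 1.008 + 35.45 = 36.458 g/mol.
M(NaOH) = 22.99 + 16.00 + 1.008 = 39.998 g/mol.
n(HCl) = 313.0 g / 36.458 g/mol = 8.585 mol.
From the equation the HCl:NaOH mole ratio is 1:1, so n(NaOH) = 8.585 × 1/1 = 8.585 mol.
Mass of NaOH = 8.585 mol × 39.998 g/mol = 343.4 g.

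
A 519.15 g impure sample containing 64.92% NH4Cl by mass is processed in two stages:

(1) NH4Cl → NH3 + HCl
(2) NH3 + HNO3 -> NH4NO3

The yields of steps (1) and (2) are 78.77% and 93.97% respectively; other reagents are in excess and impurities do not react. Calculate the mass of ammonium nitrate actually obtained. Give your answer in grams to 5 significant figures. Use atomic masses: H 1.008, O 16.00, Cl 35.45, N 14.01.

373.34 g

Pure NH4Cl = 519.15 × 0.6492 = 337.032 g.
M(NH4Cl) = 14.01 + 4(1.008) + 35.45 = 53.492 g/mol.
M(NH4NO3) = 2(14.01) + 4(1.008) + 3(16.00) = 80.052 g/mol.
n(NH4Cl) = 337.032 / 53.492 = 6.30061 mol.
Step 1 (NH4Cl:NH3 = 1:1): theoretical n(NH3) = 6.30061 mol; at 78.77% yield, n(NH3) = 4.96299 mol.
Step 2 (NH3:NH4NO3 = 1:1): theoretical n(NH4NO3) = 4.96299 mol, so theoretical mass = 4.96299 × 80.052 = 397.297 g.
At 93.97% yield, actual mass of NH4NO3 = 397.297 × 0.9397 = 373.340 g.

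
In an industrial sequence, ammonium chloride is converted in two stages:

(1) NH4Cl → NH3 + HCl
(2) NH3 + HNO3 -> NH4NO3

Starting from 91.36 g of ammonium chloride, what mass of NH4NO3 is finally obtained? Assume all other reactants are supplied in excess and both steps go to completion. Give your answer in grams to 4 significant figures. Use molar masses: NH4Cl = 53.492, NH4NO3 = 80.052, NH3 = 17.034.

136.7 g

n(NH4Cl) = 91.360 / 53.492 = 1.7079 mol.
Step 1 gives a 1:1 ratio of NH4Cl to NH3, so n(NH3) = 1.7079 mol.
In step 2 the NH3:NH4NO3 ratio is 1:1, so n(NH4NO3) = 1.7079 mol.
Mass of NH4NO3 = 1.7079 × 80.052 = 136.72 g.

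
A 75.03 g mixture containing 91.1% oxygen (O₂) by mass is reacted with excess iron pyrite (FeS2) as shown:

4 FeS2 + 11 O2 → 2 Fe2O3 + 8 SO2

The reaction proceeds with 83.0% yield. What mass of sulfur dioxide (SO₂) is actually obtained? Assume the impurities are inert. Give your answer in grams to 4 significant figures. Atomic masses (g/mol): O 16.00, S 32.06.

82.60 g

Pure O2 available = 75.03 g × 0.911 = 68.352 g.
M(O2) = 2(16.00) = 32.00 g/mol.
M(SO2) = 32.06 + 2(16.00) = 64.06 g/mol.
n(O2) = 68.352 g / 32.00 g/mol = 2.1360 mol.
From the equation the O2:SO2 mole ratio is 11:8, so n(SO2) = 2.1360 × 8/11 = 1.5535 mol.
Mass of SO2 = 1.5535 mol × 64.06 g/mol = 99.515 g.
Actual mass collected = 99.515 g × 0.830 = 82.597 g.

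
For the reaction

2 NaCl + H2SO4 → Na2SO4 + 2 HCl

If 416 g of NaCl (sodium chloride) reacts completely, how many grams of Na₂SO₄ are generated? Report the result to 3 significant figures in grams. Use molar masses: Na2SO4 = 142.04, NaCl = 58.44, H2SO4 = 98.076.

n(NaCl) = 416.0 g / 58.44 g/mol = 7.118 mol.
From the equation the NaCl:Na2SO4 mole ratio is 2:1, so n(Na2SO4) = 7.118 × 1/2 = 3.559 mol.
Mass of Na2SO4 = 3.559 mol × 142.04 g/mol = 505.5 g.

506 g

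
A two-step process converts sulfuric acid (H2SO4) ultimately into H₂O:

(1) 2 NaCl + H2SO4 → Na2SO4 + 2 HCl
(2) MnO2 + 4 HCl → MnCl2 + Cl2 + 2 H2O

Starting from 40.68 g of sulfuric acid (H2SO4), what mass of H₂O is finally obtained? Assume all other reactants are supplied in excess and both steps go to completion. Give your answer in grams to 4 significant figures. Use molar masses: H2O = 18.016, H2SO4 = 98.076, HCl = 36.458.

7.473 g

n(H2SO4) = 40.680 / 98.076 = 0.41478 mol.
Step 1 gives a 1:2 ratio of H2SO4 to HCl, so n(HCl) = 0.82956 mol.
In step 2 the HCl:H2O ratio is 4:2, so n(H2O) = 0.41478 mol.
Mass of H2O = 0.41478 × 18.016 = 7.4727 g.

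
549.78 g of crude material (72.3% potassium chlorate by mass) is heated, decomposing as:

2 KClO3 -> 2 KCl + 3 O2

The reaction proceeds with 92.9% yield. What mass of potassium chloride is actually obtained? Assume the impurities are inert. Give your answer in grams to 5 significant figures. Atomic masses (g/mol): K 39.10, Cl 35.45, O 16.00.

Pure KClO3 available = 549.78 g × 0.723 = 397.491 g.
M(KClO3) = 39.10 + 35.45 + 3(16.00) = 122.55 g/mol.
M(KCl) = 39.10 + 35.45 = 74.55 g/mol.
n(KClO3) = 397.491 g / 122.55 g/mol = 3.24350 mol.
From the equation the KClO3:KCl mole ratio is 2:2, so n(KCl) = 3.24350 × 2/2 = 3.24350 mol.
Mass of KCl = 3.24350 mol × 74.55 g/mol = 241.803 g.
Actual mass collected = 241.803 g × 0.929 = 224.635 g.

224.63 g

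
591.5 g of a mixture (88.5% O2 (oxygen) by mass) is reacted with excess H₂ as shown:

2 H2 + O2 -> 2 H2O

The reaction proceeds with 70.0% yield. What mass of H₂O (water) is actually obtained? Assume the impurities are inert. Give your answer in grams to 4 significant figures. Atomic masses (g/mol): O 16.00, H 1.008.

Pure O2 available = 591.5 g × 0.885 = 523.48 g.
M(O2) = 2(16.00) = 32.00 g/mol.
M(H2O) = 2(1.008) + 16.00 = 18.016 g/mol.
n(O2) = 523.48 g / 32.00 g/mol = 16.359 mol.
From the equation the O2:H2O mole ratio is 1:2, so n(H2O) = 16.359 × 2/1 = 32.717 mol.
Mass of H2O = 32.717 mol × 18.016 g/mol = 589.44 g.
Actual mass collected = 589.44 g × 0.700 = 412.60 g.

412.6 g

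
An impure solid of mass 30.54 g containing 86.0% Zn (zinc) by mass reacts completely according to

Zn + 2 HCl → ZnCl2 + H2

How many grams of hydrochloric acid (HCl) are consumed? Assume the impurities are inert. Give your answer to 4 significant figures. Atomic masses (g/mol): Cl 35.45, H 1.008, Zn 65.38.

29.29 g

Mass of pure Zn = 30.54 g × 0.860 = 26.264 g.
M(Zn) = 65.38 g/mol.
M(HCl) = 1.008 + 35.45 = 36.458 g/mol.
n(Zn) = 26.264 g / 65.38 g/mol = 0.40172 mol.
From the equation the Zn:HCl mole ratio is 1:2, so n(HCl) = 0.40172 × 2/1 = 0.80344 mol.
Mass of HCl = 0.80344 mol × 36.458 g/mol = 29.292 g.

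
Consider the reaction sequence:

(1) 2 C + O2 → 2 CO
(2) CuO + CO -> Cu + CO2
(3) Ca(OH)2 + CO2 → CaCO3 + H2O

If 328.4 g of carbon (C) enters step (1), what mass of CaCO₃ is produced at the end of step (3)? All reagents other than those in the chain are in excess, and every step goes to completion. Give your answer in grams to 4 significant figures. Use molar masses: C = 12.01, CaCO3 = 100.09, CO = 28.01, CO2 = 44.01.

n(C) = 328.4 / 12.01 = 27.344 mol.
Reaction (1): C→CO ratio 2:2 ⇒ n(CO) = 27.344 mol.
Reaction (2): CO→CO2 ratio 1:1 ⇒ n(CO2) = 27.344 mol.
Reaction (3): CO2→CaCO3 ratio 1:1 ⇒ n(CaCO3) = 27.344 mol.
Mass of CaCO3 = 27.344 × 100.09 = 2736.8 g.

2737 g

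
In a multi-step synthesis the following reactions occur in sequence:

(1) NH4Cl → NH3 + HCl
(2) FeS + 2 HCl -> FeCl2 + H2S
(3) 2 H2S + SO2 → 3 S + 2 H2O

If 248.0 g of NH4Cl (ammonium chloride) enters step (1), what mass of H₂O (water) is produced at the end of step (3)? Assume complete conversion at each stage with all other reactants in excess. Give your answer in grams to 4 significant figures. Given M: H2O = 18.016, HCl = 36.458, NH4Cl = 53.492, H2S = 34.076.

n(NH4Cl) = 248.0 / 53.492 = 4.6362 mol.
Reaction (1): NH4Cl→HCl ratio 1:1 ⇒ n(HCl) = 4.6362 mol.
Reaction (2): HCl→H2S ratio 2:1 ⇒ n(H2S) = 2.3181 mol.
Reaction (3): H2S→H2O ratio 2:2 ⇒ n(H2O) = 2.3181 mol.
Mass of H2O = 2.3181 × 18.016 = 41.763 g.

41.76 g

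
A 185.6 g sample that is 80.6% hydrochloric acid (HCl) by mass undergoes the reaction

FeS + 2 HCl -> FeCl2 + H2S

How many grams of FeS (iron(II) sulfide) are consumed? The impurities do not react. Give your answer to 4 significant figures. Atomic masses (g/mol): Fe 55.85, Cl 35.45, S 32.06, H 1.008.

180.4 g

Mass of pure HCl = 185.6 g × 0.806 = 149.59 g.
M(HCl) = 1.008 + 35.45 = 36.458 g/mol.
M(FeS) = 55.85 + 32.06 = 87.91 g/mol.
n(HCl) = 149.59 g / 36.458 g/mol = 4.1032 mol.
From the equation the HCl:FeS mole ratio is 2:1, so n(FeS) = 4.1032 × 1/2 = 2.0516 mol.
Mass of FeS = 2.0516 mol × 87.91 g/mol = 180.36 g.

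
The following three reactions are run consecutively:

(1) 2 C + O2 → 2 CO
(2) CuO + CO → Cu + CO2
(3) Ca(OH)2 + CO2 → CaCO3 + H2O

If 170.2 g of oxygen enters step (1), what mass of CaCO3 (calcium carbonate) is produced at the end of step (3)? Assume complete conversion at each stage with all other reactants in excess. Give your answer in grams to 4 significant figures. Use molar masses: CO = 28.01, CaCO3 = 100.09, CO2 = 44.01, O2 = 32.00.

1065 g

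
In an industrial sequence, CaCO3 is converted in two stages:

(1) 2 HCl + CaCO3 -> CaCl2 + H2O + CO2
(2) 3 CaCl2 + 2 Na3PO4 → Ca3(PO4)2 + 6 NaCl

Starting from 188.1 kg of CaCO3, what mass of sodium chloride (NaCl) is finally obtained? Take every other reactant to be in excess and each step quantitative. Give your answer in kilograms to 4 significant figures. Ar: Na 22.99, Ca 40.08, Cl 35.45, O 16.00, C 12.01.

M(CaCO3) = 40.08 + 12.01 + 3(16.00) = 100.09 g/mol.
M(NaCl) = 22.99 + 35.45 = 58.44 g/mol.
188.1 kg = 188100 g.
n(CaCO3) = 188100 / 100.09 = 1879.3 mol.
Step 1 gives a 1:1 ratio of CaCO3 to CaCl2, so n(CaCl2) = 1879.3 mol.
In step 2 the CaCl2:NaCl ratio is 3:6, so n(NaCl) = 3758.6 mol.
Mass of NaCl = 3758.6 × 58.44 = 219650 g = 219.7 kg.

219.7 kg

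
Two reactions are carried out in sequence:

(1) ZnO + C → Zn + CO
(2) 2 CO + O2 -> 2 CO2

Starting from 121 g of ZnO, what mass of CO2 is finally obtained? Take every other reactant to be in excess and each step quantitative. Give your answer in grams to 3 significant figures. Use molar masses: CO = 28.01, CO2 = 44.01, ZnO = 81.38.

65.4 g

n(ZnO) = 121.0 / 81.38 = 1.487 mol.
Step 1 gives a 1:1 ratio of ZnO to CO, so n(CO) = 1.487 mol.
In step 2 the CO:CO2 ratio is 2:2, so n(CO2) = 1.487 mol.
Mass of CO2 = 1.487 × 44.01 = 65.44 g.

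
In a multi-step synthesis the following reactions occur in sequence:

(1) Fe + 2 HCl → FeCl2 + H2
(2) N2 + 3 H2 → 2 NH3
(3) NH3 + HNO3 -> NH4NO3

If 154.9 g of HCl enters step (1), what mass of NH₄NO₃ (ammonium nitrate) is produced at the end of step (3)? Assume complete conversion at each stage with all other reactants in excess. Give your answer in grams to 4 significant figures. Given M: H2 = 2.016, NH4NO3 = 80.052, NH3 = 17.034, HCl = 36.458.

n(HCl) = 154.9 / 36.458 = 4.2487 mol.
Reaction (1): HCl→H2 ratio 2:1 ⇒ n(H2) = 2.1244 mol.
Reaction (2): H2→NH3 ratio 3:2 ⇒ n(NH3) = 1.4162 mol.
Reaction (3): NH3→NH4NO3 ratio 1:1 ⇒ n(NH4NO3) = 1.4162 mol.
Mass of NH4NO3 = 1.4162 × 80.052 = 113.37 g.

113.4 g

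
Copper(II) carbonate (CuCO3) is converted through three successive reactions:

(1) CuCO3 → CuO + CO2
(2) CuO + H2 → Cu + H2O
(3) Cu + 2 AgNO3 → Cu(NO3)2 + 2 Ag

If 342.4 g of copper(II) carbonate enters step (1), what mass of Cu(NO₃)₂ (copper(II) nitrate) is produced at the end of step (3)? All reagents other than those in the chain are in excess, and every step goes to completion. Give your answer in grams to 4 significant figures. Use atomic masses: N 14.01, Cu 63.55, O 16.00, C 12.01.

M(CuCO3) = 63.55 + 12.01 + 3(16.00) = 123.56 g/mol.
M(Cu(NO3)2) = 63.55 + 2(14.01) + 6(16.00) = 187.57 g/mol.
n(CuCO3) = 342.4 / 123.56 = 2.7711 mol.
Reaction (1): CuCO3→CuO ratio 1:1 ⇒ n(CuO) = 2.7711 mol.
Reaction (2): CuO→Cu ratio 1:1 ⇒ n(Cu) = 2.7711 mol.
Reaction (3): Cu→Cu(NO3)2 ratio 1:1 ⇒ n(Cu(NO3)2) = 2.7711 mol.
Mass of Cu(NO3)2 = 2.7711 × 187.57 = 519.78 g.

519.8 g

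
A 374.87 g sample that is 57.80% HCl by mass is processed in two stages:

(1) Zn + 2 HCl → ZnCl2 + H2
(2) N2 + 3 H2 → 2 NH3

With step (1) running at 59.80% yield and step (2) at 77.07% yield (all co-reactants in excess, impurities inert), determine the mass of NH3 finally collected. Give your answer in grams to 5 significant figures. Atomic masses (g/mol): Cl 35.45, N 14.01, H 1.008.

Pure HCl = 374.87 × 0.5780 = 216.675 g.
M(HCl) = 1.008 + 35.45 = 36.458 g/mol.
M(NH3) = 14.01 + 3(1.008) = 17.034 g/mol.
n(HCl) = 216.675 / 36.458 = 5.94314 mol.
Step 1 (HCl:H2 = 2:1): theoretical n(H2) = 2.97157 mol; at 59.80% yield, n(H2) = 1.77700 mol.
Step 2 (H2:NH3 = 3:2): theoretical n(NH3) = 1.18467 mol, so theoretical mass = 1.18467 × 17.034 = 20.1796 g.
At 77.07% yield, actual mass of NH3 = 20.1796 × 0.7707 = 15.5524 g.

15.552 g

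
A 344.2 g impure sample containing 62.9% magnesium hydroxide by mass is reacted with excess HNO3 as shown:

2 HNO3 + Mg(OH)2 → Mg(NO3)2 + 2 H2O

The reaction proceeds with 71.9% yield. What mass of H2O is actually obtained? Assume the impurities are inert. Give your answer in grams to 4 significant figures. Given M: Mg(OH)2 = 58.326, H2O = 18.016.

Pure Mg(OH)2 available = 344.2 g × 0.629 = 216.50 g.
n(Mg(OH)2) = 216.50 g / 58.326 g/mol = 3.7119 mol.
From the equation the Mg(OH)2:H2O mole ratio is 1:2, so n(H2O) = 3.7119 × 2/1 = 7.4239 mol.
Mass of H2O = 7.4239 mol × 18.016 g/mol = 133.75 g.
Actual mass collected = 133.75 g × 0.719 = 96.165 g.

96.16 g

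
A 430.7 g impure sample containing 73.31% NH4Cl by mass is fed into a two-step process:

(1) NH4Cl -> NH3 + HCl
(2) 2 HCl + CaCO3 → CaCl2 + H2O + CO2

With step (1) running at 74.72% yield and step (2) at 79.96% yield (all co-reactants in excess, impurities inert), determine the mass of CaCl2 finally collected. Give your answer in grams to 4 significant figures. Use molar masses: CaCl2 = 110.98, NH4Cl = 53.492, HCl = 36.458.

195.7 g

Pure NH4Cl = 430.7 × 0.7331 = 315.75 g.
n(NH4Cl) = 315.75 / 53.492 = 5.9027 mol.
Step 1 (NH4Cl:HCl = 1:1): theoretical n(HCl) = 5.9027 mol; at 74.72% yield, n(HCl) = 4.4105 mol.
Step 2 (HCl:CaCl2 = 2:1): theoretical n(CaCl2) = 2.2052 mol, so theoretical mass = 2.2052 × 110.98 = 244.74 g.
At 79.96% yield, actual mass of CaCl2 = 244.74 × 0.7996 = 195.69 g.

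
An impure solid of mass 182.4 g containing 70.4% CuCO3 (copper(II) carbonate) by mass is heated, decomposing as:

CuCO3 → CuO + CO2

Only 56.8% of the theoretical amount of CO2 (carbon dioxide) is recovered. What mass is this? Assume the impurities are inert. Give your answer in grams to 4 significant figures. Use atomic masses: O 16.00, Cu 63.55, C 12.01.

25.98 g

Pure CuCO3 available = 182.4 g × 0.704 = 128.41 g.
M(CuCO3) = 63.55 + 12.01 + 3(16.00) = 123.56 g/mol.
M(CO2) = 12.01 + 2(16.00) = 44.01 g/mol.
n(CuCO3) = 128.41 g / 123.56 g/mol = 1.0392 mol.
From the equation the CuCO3:CO2 mole ratio is 1:1, so n(CO2) = 1.0392 × 1/1 = 1.0392 mol.
Mass of CO2 = 1.0392 mol × 44.01 g/mol = 45.737 g.
Actual mass collected = 45.737 g × 0.568 = 25.979 g.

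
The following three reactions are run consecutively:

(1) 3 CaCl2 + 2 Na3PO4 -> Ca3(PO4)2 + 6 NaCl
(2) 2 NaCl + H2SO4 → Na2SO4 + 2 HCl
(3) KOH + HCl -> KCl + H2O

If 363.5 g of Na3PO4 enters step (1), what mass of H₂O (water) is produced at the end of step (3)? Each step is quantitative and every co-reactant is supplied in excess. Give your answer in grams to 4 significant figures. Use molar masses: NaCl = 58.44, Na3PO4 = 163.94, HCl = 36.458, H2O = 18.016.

119.8 g

n(Na3PO4) = 363.5 / 163.94 = 2.2173 mol.
Reaction (1): Na3PO4→NaCl ratio 2:6 ⇒ n(NaCl) = 6.6518 mol.
Reaction (2): NaCl→HCl ratio 2:2 ⇒ n(HCl) = 6.6518 mol.
Reaction (3): HCl→H2O ratio 1:1 ⇒ n(H2O) = 6.6518 mol.
Mass of H2O = 6.6518 × 18.016 = 119.84 g.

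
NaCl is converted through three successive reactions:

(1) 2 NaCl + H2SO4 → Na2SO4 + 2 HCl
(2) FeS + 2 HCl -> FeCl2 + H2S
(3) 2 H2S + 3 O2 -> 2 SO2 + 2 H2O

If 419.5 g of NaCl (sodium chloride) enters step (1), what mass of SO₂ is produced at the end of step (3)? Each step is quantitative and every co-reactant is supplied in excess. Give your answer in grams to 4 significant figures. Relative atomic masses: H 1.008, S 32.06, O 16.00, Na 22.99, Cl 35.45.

M(NaCl) = 22.99 + 35.45 = 58.44 g/mol.
M(SO2) = 32.06 + 2(16.00) = 64.06 g/mol.
n(NaCl) = 419.5 / 58.44 = 7.1783 mol.
Reaction (1): NaCl→HCl ratio 2:2 ⇒ n(HCl) = 7.1783 mol.
Reaction (2): HCl→H2S ratio 2:1 ⇒ n(H2S) = 3.5892 mol.
Reaction (3): H2S→SO2 ratio 2:2 ⇒ n(SO2) = 3.5892 mol.
Mass of SO2 = 3.5892 × 64.06 = 229.92 g.

229.9 g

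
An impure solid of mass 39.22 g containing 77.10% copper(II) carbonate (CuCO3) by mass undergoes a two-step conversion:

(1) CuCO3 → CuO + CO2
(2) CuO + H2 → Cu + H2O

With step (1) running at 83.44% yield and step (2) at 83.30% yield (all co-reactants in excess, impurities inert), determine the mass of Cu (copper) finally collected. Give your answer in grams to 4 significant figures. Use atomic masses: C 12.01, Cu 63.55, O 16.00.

Pure CuCO3 = 39.22 × 0.7710 = 30.239 g.
M(CuCO3) = 63.55 + 12.01 + 3(16.00) = 123.56 g/mol.
M(Cu) = 63.55 g/mol.
n(CuCO3) = 30.239 / 123.56 = 0.24473 mol.
Step 1 (CuCO3:CuO = 1:1): theoretical n(CuO) = 0.24473 mol; at 83.44% yield, n(CuO) = 0.20420 mol.
Step 2 (CuO:Cu = 1:1): theoretical n(Cu) = 0.20420 mol, so theoretical mass = 0.20420 × 63.55 = 12.977 g.
At 83.30% yield, actual mass of Cu = 12.977 × 0.8330 = 10.810 g.

10.81 g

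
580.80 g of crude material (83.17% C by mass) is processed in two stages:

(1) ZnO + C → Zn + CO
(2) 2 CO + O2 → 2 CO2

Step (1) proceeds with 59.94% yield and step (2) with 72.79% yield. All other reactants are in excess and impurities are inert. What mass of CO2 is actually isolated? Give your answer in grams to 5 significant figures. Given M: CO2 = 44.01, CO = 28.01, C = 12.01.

Pure C = 580.80 × 0.8317 = 483.051 g.
n(C) = 483.051 / 12.01 = 40.2208 mol.
Step 1 (C:CO = 1:1): theoretical n(CO) = 40.2208 mol; at 59.94% yield, n(CO) = 24.1083 mol.
Step 2 (CO:CO2 = 2:2): theoretical n(CO2) = 24.1083 mol, so theoretical mass = 24.1083 × 44.01 = 1061.01 g.
At 72.79% yield, actual mass of CO2 = 1061.01 × 0.7279 = 772.307 g.

772.31 g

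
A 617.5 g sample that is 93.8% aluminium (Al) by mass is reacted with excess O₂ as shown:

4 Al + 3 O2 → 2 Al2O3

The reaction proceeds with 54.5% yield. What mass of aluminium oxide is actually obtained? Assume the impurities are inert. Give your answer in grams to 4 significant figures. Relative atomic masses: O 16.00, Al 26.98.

596.5 g

Pure Al available = 617.5 g × 0.938 = 579.22 g.
M(Al) = 26.98 g/mol.
M(Al2O3) = 2(26.98) + 3(16.00) = 101.96 g/mol.
n(Al) = 579.22 g / 26.98 g/mol = 21.468 mol.
From the equation the Al:Al2O3 mole ratio is 4:2, so n(Al2O3) = 21.468 × 2/4 = 10.734 mol.
Mass of Al2O3 = 10.734 mol × 101.96 g/mol = 1094.5 g.
Actual mass collected = 1094.5 g × 0.545 = 596.48 g.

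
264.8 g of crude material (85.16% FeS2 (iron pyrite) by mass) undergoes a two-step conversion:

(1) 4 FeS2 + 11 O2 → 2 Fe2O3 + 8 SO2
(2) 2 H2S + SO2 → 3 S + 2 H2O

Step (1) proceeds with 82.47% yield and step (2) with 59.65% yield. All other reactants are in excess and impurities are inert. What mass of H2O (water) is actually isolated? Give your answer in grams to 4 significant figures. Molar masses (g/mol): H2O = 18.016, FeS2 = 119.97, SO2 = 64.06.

66.64 g

Pure FeS2 = 264.8 × 0.8516 = 225.50 g.
n(FeS2) = 225.50 / 119.97 = 1.8797 mol.
Step 1 (FeS2:SO2 = 4:8): theoretical n(SO2) = 3.7593 mol; at 82.47% yield, n(SO2) = 3.1003 mol.
Step 2 (SO2:H2O = 1:2): theoretical n(H2O) = 6.2006 mol, so theoretical mass = 6.2006 × 18.016 = 111.71 g.
At 59.65% yield, actual mass of H2O = 111.71 × 0.5965 = 66.636 g.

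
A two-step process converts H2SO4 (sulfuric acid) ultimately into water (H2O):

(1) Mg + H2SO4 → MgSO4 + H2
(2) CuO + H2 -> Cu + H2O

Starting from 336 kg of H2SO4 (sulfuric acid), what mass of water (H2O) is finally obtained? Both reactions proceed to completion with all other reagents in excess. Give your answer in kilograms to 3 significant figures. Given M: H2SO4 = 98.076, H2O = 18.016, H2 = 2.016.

61.7 kg

336 kg = 336000 g.
n(H2SO4) = 336000 / 98.076 = 3426 mol.
Step 1 gives a 1:1 ratio of H2SO4 to H2, so n(H2) = 3426 mol.
In step 2 the H2:H2O ratio is 1:1, so n(H2O) = 3426 mol.
Mass of H2O = 3426 × 18.016 = 61720 g = 61.7 kg.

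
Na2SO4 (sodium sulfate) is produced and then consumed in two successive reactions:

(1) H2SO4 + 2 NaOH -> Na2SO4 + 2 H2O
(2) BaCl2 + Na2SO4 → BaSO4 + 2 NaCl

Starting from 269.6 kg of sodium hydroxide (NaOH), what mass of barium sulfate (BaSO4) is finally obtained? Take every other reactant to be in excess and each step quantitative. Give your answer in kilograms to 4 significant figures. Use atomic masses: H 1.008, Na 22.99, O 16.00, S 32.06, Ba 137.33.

786.6 kg

M(NaOH) = 22.99 + 16.00 + 1.008 = 39.998 g/mol.
M(BaSO4) = 137.33 + 32.06 + 4(16.00) = 233.39 g/mol.
269.6 kg = 269600 g.
n(NaOH) = 269600 / 39.998 = 6740.3 mol.
Step 1 gives a 2:1 ratio of NaOH to Na2SO4, so n(Na2SO4) = 3370.2 mol.
In step 2 the Na2SO4:BaSO4 ratio is 1:1, so n(BaSO4) = 3370.2 mol.
Mass of BaSO4 = 3370.2 × 233.39 = 786560 g = 786.6 kg.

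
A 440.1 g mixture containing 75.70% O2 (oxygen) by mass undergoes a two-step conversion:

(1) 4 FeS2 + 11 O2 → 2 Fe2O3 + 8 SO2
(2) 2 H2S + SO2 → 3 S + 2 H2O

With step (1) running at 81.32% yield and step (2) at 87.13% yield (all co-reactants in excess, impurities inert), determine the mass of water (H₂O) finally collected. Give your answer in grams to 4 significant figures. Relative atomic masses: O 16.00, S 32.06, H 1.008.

Pure O2 = 440.1 × 0.7570 = 333.16 g.
M(O2) = 2(16.00) = 32.00 g/mol.
M(H2O) = 2(1.008) + 16.00 = 18.016 g/mol.
n(O2) = 333.16 / 32.00 = 10.411 mol.
Step 1 (O2:SO2 = 11:8): theoretical n(SO2) = 7.5717 mol; at 81.32% yield, n(SO2) = 6.1573 mol.
Step 2 (SO2:H2O = 1:2): theoretical n(H2O) = 12.315 mol, so theoretical mass = 12.315 × 18.016 = 221.86 g.
At 87.13% yield, actual mass of H2O = 221.86 × 0.8713 = 193.31 g.

193.3 g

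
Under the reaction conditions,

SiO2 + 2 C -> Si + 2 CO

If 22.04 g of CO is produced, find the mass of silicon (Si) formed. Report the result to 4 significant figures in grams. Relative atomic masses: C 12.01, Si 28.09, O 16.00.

11.05 g

M(CO) = 12.01 + 16.00 = 28.01 g/mol.
M(Si) = 28.09 g/mol.
n(CO) = 22.040 g / 28.01 g/mol = 0.78686 mol.
From the equation the CO:Si mole ratio is 2:1, so n(Si) = 0.78686 × 1/2 = 0.39343 mol.
Mass of Si = 0.39343 mol × 28.09 g/mol = 11.051 g.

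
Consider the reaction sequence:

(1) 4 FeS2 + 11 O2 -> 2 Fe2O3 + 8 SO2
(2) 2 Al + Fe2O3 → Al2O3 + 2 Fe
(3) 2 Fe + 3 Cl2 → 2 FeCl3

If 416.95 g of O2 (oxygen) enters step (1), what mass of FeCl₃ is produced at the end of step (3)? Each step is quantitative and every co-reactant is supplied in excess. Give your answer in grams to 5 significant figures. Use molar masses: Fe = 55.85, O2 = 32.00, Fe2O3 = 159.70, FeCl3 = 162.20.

768.51 g

n(O2) = 416.95 / 32.00 = 13.0297 mol.
Reaction (1): O2→Fe2O3 ratio 11:2 ⇒ n(Fe2O3) = 2.36903 mol.
Reaction (2): Fe2O3→Fe ratio 1:2 ⇒ n(Fe) = 4.73807 mol.
Reaction (3): Fe→FeCl3 ratio 2:2 ⇒ n(FeCl3) = 4.73807 mol.
Mass of FeCl3 = 4.73807 × 162.20 = 768.515 g.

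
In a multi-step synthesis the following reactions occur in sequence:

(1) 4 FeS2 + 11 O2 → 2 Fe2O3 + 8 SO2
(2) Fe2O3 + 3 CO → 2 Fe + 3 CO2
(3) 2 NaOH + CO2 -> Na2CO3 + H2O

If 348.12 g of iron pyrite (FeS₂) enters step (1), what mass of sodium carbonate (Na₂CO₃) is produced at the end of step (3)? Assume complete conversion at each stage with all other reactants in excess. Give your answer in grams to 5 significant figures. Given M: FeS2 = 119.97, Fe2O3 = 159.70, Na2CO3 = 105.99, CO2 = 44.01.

n(FeS2) = 348.12 / 119.97 = 2.90173 mol.
Reaction (1): FeS2→Fe2O3 ratio 4:2 ⇒ n(Fe2O3) = 1.45086 mol.
Reaction (2): Fe2O3→CO2 ratio 1:3 ⇒ n(CO2) = 4.35259 mol.
Reaction (3): CO2→Na2CO3 ratio 1:1 ⇒ n(Na2CO3) = 4.35259 mol.
Mass of Na2CO3 = 4.35259 × 105.99 = 461.331 g.

461.33 g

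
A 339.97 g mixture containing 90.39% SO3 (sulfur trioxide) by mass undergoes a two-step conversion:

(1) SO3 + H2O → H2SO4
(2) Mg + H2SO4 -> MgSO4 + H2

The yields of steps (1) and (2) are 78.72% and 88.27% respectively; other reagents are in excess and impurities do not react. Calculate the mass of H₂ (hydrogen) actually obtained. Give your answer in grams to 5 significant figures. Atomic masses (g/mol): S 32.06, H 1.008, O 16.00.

Pure SO3 = 339.97 × 0.9039 = 307.299 g.
M(SO3) = 32.06 + 3(16.00) = 80.06 g/mol.
M(H2) = 2(1.008) = 2.016 g/mol.
n(SO3) = 307.299 / 80.06 = 3.83836 mol.
Step 1 (SO3:H2SO4 = 1:1): theoretical n(H2SO4) = 3.83836 mol; at 78.72% yield, n(H2SO4) = 3.02155 mol.
Step 2 (H2SO4:H2 = 1:1): theoretical n(H2) = 3.02155 mol, so theoretical mass = 3.02155 × 2.016 = 6.09145 g.
At 88.27% yield, actual mass of H2 = 6.09145 × 0.8827 = 5.37693 g.

5.3769 g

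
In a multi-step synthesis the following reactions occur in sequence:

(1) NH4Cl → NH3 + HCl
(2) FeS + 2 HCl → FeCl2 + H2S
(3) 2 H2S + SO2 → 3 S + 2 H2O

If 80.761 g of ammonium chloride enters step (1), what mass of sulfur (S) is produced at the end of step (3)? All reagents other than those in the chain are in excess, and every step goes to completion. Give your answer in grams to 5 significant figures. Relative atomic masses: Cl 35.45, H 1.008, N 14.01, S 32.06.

M(NH4Cl) = 14.01 + 4(1.008) + 35.45 = 53.492 g/mol.
M(S) = 32.06 g/mol.
n(NH4Cl) = 80.761 / 53.492 = 1.50978 mol.
Reaction (1): NH4Cl→HCl ratio 1:1 ⇒ n(HCl) = 1.50978 mol.
Reaction (2): HCl→H2S ratio 2:1 ⇒ n(H2S) = 0.754889 mol.
Reaction (3): H2S→S ratio 2:3 ⇒ n(S) = 1.13233 mol.
Mass of S = 1.13233 × 32.06 = 36.3026 g.

36.303 g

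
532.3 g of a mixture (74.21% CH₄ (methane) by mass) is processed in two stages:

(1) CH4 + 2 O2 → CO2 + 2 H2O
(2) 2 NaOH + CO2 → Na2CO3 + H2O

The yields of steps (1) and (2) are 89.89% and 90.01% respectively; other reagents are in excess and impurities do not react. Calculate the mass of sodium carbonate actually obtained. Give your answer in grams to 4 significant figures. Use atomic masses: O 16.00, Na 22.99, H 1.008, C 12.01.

Pure CH4 = 532.3 × 0.7421 = 395.02 g.
M(CH4) = 12.01 + 4(1.008) = 16.042 g/mol.
M(Na2CO3) = 2(22.99) + 12.01 + 3(16.00) = 105.99 g/mol.
n(CH4) = 395.02 / 16.042 = 24.624 mol.
Step 1 (CH4:CO2 = 1:1): theoretical n(CO2) = 24.624 mol; at 89.89% yield, n(CO2) = 22.135 mol.
Step 2 (CO2:Na2CO3 = 1:1): theoretical n(Na2CO3) = 22.135 mol, so theoretical mass = 22.135 × 105.99 = 2346.0 g.
At 90.01% yield, actual mass of Na2CO3 = 2346.0 × 0.9001 = 2111.7 g.

2112 g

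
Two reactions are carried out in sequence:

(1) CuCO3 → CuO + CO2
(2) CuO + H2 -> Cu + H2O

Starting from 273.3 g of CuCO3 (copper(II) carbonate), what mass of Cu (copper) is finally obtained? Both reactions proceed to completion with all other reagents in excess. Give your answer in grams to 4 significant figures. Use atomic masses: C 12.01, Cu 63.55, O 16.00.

140.6 g

M(CuCO3) = 63.55 + 12.01 + 3(16.00) = 123.56 g/mol.
M(Cu) = 63.55 g/mol.
n(CuCO3) = 273.30 / 123.56 = 2.2119 mol.
Step 1 gives a 1:1 ratio of CuCO3 to CuO, so n(CuO) = 2.2119 mol.
In step 2 the CuO:Cu ratio is 1:1, so n(Cu) = 2.2119 mol.
Mass of Cu = 2.2119 × 63.55 = 140.57 g.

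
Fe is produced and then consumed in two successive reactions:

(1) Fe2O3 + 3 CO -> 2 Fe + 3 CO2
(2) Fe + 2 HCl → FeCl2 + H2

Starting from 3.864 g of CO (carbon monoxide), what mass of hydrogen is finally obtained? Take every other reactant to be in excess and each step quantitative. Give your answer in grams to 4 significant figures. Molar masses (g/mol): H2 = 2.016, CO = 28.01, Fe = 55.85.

n(CO) = 3.8640 / 28.01 = 0.13795 mol.
Step 1 gives a 3:2 ratio of CO to Fe, so n(Fe) = 0.091967 mol.
In step 2 the Fe:H2 ratio is 1:1, so n(H2) = 0.091967 mol.
Mass of H2 = 0.091967 × 2.016 = 0.18541 g.

0.1854 g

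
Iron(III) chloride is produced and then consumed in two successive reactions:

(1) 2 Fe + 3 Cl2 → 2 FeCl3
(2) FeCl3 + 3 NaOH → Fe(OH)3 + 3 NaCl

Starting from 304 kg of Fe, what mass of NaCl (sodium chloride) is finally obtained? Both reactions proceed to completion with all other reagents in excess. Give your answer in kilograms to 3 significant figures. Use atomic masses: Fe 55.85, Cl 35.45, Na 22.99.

954 kg

M(Fe) = 55.85 g/mol.
M(NaCl) = 22.99 + 35.45 = 58.44 g/mol.
304 kg = 304000 g.
n(Fe) = 304000 / 55.85 = 5443 mol.
Step 1 gives a 2:2 ratio of Fe to FeCl3, so n(FeCl3) = 5443 mol.
In step 2 the FeCl3:NaCl ratio is 1:3, so n(NaCl) = 16330 mol.
Mass of NaCl = 16330 × 58.44 = 954300 g = 954 kg.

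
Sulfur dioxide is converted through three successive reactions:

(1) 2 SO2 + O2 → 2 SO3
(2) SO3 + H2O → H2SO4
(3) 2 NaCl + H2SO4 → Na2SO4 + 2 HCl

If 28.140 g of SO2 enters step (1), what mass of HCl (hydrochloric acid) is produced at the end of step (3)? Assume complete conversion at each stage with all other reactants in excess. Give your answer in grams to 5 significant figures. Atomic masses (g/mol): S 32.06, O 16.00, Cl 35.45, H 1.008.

32.030 g

M(SO2) = 32.06 + 2(16.00) = 64.06 g/mol.
M(HCl) = 1.008 + 35.45 = 36.458 g/mol.
n(SO2) = 28.140 / 64.06 = 0.439276 mol.
Reaction (1): SO2→SO3 ratio 2:2 ⇒ n(SO3) = 0.439276 mol.
Reaction (2): SO3→H2SO4 ratio 1:1 ⇒ n(H2SO4) = 0.439276 mol.
Reaction (3): H2SO4→HCl ratio 1:2 ⇒ n(HCl) = 0.878551 mol.
Mass of HCl = 0.878551 × 36.458 = 32.0302 g.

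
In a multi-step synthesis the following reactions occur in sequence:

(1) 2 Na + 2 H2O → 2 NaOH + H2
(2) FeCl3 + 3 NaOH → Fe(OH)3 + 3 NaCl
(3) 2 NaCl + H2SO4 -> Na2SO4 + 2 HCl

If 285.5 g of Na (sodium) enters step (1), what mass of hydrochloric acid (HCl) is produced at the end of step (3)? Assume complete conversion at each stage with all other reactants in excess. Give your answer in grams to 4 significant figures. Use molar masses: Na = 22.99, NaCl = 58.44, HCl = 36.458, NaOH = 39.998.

n(Na) = 285.5 / 22.99 = 12.418 mol.
Reaction (1): Na→NaOH ratio 2:2 ⇒ n(NaOH) = 12.418 mol.
Reaction (2): NaOH→NaCl ratio 3:3 ⇒ n(NaCl) = 12.418 mol.
Reaction (3): NaCl→HCl ratio 2:2 ⇒ n(HCl) = 12.418 mol.
Mass of HCl = 12.418 × 36.458 = 452.75 g.

452.8 g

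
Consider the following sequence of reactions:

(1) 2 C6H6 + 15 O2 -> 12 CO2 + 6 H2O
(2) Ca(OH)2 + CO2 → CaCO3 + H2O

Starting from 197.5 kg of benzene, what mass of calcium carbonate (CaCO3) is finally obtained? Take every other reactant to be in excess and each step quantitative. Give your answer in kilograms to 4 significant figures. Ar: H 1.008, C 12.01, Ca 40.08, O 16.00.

1518 kg

M(C6H6) = 6(12.01) + 6(1.008) = 78.108 g/mol.
M(CaCO3) = 40.08 + 12.01 + 3(16.00) = 100.09 g/mol.
197.5 kg = 197500 g.
n(C6H6) = 197500 / 78.108 = 2528.6 mol.
Step 1 gives a 2:12 ratio of C6H6 to CO2, so n(CO2) = 15171 mol.
In step 2 the CO2:CaCO3 ratio is 1:1, so n(CaCO3) = 15171 mol.
Mass of CaCO3 = 15171 × 100.09 = 1.5185 × 10^6 g = 1518 kg.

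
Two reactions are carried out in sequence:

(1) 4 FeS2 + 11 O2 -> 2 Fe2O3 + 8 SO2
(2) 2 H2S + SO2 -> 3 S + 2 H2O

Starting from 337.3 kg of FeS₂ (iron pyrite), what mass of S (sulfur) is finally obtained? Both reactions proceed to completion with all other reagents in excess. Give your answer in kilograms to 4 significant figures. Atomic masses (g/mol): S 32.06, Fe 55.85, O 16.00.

540.8 kg

M(FeS2) = 55.85 + 2(32.06) = 119.97 g/mol.
M(S) = 32.06 g/mol.
337.3 kg = 337300 g.
n(FeS2) = 337300 / 119.97 = 2811.5 mol.
Step 1 gives a 4:8 ratio of FeS2 to SO2, so n(SO2) = 5623.1 mol.
In step 2 the SO2:S ratio is 1:3, so n(S) = 16869 mol.
Mass of S = 16869 × 32.06 = 540830 g = 540.8 kg.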